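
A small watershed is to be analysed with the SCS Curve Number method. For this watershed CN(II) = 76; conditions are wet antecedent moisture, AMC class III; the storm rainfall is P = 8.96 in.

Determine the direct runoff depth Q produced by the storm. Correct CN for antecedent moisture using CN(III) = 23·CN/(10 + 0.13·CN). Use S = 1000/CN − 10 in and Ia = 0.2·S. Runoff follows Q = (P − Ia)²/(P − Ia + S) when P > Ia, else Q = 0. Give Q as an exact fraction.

CN(III) from CN(II)=76: (23·76)/(10 + 0.13·76) = 43700/497 ≈ 87.928
Retention S: 1000/CN − 10 with CN=87.928 → S = 600/437 ≈ 1.373 in
Ia = 0.2·(600/437) = 120/437 in ≈ 0.275 in
Excess rainfall: 8.960 − 0.275 = 8.685 in; P > Ia so Q > 0
Q: (94888/10925)² ÷ (109888/10925) = 140683321/18758225 in (≈ 7.500 in)

Q = 140683321/18758225 in ≈ 7.500 in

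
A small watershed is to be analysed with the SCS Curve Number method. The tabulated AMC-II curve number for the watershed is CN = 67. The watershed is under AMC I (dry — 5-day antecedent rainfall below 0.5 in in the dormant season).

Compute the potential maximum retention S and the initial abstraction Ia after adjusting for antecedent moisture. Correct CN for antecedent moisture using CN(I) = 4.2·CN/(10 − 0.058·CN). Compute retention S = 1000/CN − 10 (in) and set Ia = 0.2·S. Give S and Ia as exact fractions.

Adjust CN=67 to AMC I: 4.2·67/(10 − 0.058·67) → (1407/5) ÷ (3057/500) = 46900/1019 ≈ 46.026
S = 1000/(46900/1019) − 10 = 5500/469 in ≈ 11.727 in
Initial abstraction Ia = S/5 = (5500/469)/5 = 1100/469 ≈ 2.345 in

S = 5500/469 in ≈ 11.727 in; Ia = 1100/469 in ≈ 2.345 in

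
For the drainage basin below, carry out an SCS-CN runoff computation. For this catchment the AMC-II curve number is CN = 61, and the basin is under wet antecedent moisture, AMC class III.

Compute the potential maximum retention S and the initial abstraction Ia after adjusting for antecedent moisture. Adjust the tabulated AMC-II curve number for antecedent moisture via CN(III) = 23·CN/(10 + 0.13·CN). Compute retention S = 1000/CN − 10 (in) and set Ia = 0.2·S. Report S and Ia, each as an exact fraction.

S = 3900/1403 in ≈ 2.780 in; Ia = 780/1403 in ≈ 0.556 in

CN(III) from CN(II)=61: (23·61)/(10 + 0.13·61) = 140300/1793 ≈ 78.249
S = 1000/(140300/1793) − 10 = 3900/1403 in ≈ 2.780 in
Ia = 0.2S: 0.2·2.780 = 0.556 in (exactly 780/1403)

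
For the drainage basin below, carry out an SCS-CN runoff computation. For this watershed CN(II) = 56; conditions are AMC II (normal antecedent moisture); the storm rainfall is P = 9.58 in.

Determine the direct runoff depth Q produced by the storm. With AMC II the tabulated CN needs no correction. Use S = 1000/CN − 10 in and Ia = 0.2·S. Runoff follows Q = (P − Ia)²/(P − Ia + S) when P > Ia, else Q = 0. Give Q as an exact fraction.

Q = 7856809/1943550 in ≈ 4.043 in

Average conditions: CN = 56 (no AMC adjustment).
Max retention: S = 1000/56 − 10 = 55/7 in (≈ 7.857 in)
Ia = 0.2S: 0.2·7.857 = 1.571 in (exactly 11/7)
P − Ia = 9.580 − 1.571 = 2803/350 ≈ 8.009 in (> 0, runoff occurs)
Runoff Q = (P−Ia)²/(P−Ia+S) = (8.009)²/(8.009+7.857) = 7856809/1943550 ≈ 4.043 in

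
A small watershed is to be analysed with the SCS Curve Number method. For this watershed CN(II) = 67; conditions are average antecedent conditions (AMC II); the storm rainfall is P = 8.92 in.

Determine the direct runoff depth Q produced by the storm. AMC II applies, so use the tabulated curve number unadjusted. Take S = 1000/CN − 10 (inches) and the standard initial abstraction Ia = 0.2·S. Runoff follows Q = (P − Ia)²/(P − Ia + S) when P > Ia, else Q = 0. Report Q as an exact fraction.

CN(II) = 67; AMC II needs no correction.
S = 1000/67 − 10 = 330/67 in ≈ 4.925 in
Ia = 0.2·(330/67) = 66/67 in ≈ 0.985 in
Excess rainfall: 8.920 − 0.985 = 7.935 in; P > Ia so Q > 0
Q: (13291/1675)² ÷ (21541/1675) = 176650681/36081175 in (≈ 4.896 in)

Q = 176650681/36081175 in ≈ 4.896 in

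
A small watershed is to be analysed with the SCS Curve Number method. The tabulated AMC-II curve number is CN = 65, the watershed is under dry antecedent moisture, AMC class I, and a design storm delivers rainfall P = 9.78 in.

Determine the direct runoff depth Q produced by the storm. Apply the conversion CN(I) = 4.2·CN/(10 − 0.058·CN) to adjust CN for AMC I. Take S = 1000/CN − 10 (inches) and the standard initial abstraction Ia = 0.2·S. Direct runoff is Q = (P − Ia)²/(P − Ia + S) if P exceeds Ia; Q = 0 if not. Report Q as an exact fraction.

Adjust CN=65 to AMC I: 4.2·65/(10 − 0.058·65) → 273 ÷ (623/100) = 3900/89 ≈ 43.820
S = 1000/(3900/89) − 10 = 500/39 in ≈ 12.821 in
Ia = 0.2·(500/39) = 100/39 in ≈ 2.564 in
P − Ia = 9.780 − 2.564 = 14071/1950 ≈ 7.216 in (> 0, runoff occurs)
Runoff Q = (P−Ia)²/(P−Ia+S) = (7.216)²/(7.216+12.821) = 197993041/76188450 ≈ 2.599 in

Q = 197993041/76188450 in ≈ 2.599 in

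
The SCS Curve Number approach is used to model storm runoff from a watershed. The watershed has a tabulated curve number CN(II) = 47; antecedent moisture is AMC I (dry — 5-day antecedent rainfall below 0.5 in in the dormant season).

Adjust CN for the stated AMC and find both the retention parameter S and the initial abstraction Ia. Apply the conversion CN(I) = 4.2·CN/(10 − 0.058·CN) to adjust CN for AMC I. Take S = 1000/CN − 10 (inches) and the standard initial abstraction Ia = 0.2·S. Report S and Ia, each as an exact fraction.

S = 26500/987 in ≈ 26.849 in; Ia = 5300/987 in ≈ 5.370 in

Adjust CN=47 to AMC I: 4.2·47/(10 − 0.058·47) → (987/5) ÷ (3637/500) = 98700/3637 ≈ 27.138
Retention S: 1000/CN − 10 with CN=27.138 → S = 26500/987 ≈ 26.849 in
Ia = 0.2S: 0.2·26.849 = 5.370 in (exactly 5300/987)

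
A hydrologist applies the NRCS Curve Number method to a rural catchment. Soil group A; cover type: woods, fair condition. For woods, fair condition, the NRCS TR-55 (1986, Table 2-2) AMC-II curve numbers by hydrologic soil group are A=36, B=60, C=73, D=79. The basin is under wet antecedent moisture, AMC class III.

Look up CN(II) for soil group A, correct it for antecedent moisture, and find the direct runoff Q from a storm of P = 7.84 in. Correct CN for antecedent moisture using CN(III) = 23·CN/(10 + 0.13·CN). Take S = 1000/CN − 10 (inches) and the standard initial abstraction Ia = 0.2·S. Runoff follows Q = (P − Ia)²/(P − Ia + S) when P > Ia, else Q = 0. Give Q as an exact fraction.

NRCS table: woods, fair condition, soil group A → CN(II) = 36
Adjust CN=36 to AMC III: 23·36/(10 + 0.13·36) → 828 ÷ (367/25) = 20700/367 ≈ 56.403
Retention S: 1000/CN − 10 with CN=56.403 → S = 1600/207 ≈ 7.729 in
Ia = 0.2S: 0.2·7.729 = 1.546 in (exactly 320/207)
Excess rainfall: 7.840 − 1.546 = 6.294 in; P > Ia so Q > 0
Q = (32572/5175)²/((32572/5175) + 1600/207) = (1060935184/26780625)/(72572/5175) = 265233796/93890025 in ≈ 2.825 in

Q = 265233796/93890025 in ≈ 2.825 in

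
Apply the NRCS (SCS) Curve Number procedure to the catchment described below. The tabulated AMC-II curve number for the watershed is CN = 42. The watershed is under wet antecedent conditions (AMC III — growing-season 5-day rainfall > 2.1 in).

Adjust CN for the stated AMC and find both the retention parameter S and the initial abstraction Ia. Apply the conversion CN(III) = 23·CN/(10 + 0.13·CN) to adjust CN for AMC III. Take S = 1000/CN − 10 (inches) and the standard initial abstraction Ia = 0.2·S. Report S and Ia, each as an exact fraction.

S = 2900/483 in ≈ 6.004 in; Ia = 580/483 in ≈ 1.201 in

CN(III) from CN(II)=42: (23·42)/(10 + 0.13·42) = 48300/773 ≈ 62.484
Retention S: 1000/CN − 10 with CN=62.484 → S = 2900/483 ≈ 6.004 in
Ia = 0.2S: 0.2·6.004 = 1.201 in (exactly 580/483)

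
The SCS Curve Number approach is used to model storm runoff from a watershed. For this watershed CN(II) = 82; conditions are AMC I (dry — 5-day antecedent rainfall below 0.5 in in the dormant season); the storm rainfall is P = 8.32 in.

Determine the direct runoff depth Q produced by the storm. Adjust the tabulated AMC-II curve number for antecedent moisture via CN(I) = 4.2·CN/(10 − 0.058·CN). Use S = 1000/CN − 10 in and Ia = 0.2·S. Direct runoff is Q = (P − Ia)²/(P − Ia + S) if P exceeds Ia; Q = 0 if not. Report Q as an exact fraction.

Q = 170276401/40223050 in ≈ 4.233 in

Adjust CN=82 to AMC I: 4.2·82/(10 − 0.058·82) → (1722/5) ÷ (1311/250) = 28700/437 ≈ 65.675
Retention S: 1000/CN − 10 with CN=65.675 → S = 1500/287 ≈ 5.226 in
Initial abstraction Ia = S/5 = (1500/287)/5 = 300/287 ≈ 1.045 in
P − Ia = 8.320 − 1.045 = 52196/7175 ≈ 7.275 in (> 0, runoff occurs)
Q = (52196/7175)²/((52196/7175) + 1500/287) = (2724422416/51480625)/(89696/7175) = 170276401/40223050 in ≈ 4.233 in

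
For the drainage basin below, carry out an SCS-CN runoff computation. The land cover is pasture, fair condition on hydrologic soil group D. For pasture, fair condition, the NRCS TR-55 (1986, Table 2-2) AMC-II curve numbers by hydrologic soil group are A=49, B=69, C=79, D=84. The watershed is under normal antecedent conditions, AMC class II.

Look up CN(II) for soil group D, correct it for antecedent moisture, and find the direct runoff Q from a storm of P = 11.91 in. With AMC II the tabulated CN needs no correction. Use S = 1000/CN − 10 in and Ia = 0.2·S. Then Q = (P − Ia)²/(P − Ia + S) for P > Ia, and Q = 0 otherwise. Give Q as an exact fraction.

Q = 586172521/59243100 in ≈ 9.894 in

NRCS table: pasture, fair condition, soil group D → CN(II) = 84
Average conditions: CN = 84 (no AMC adjustment).
Retention S: 1000/CN − 10 with CN=84.000 → S = 40/21 ≈ 1.905 in
Initial abstraction Ia = S/5 = (40/21)/5 = 8/21 ≈ 0.381 in
Since P=11.910 > Ia=0.381: effective rainfall P−Ia = 24211/2100 in
Runoff Q = (P−Ia)²/(P−Ia+S) = (11.529)²/(11.529+1.905) = 586172521/59243100 ≈ 9.894 in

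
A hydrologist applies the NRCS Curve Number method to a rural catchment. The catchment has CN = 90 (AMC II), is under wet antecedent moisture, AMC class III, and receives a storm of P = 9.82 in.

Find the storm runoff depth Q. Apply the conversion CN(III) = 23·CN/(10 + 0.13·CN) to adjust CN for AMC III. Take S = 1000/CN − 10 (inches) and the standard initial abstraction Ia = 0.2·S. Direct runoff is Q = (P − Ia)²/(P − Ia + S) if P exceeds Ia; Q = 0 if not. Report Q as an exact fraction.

Q = 10127805769/1093342950 in ≈ 9.263 in

Adjust CN=90 to AMC III: 23·90/(10 + 0.13·90) → 2070 ÷ (217/10) = 20700/217 ≈ 95.392
S = 1000/(20700/217) − 10 = 100/207 in ≈ 0.483 in
Ia = 0.2S: 0.2·0.483 = 0.097 in (exactly 20/207)
Since P=9.820 > Ia=0.097: effective rainfall P−Ia = 100637/10350 in
Q: (100637/10350)² ÷ (105637/10350) = 10127805769/1093342950 in (≈ 9.263 in)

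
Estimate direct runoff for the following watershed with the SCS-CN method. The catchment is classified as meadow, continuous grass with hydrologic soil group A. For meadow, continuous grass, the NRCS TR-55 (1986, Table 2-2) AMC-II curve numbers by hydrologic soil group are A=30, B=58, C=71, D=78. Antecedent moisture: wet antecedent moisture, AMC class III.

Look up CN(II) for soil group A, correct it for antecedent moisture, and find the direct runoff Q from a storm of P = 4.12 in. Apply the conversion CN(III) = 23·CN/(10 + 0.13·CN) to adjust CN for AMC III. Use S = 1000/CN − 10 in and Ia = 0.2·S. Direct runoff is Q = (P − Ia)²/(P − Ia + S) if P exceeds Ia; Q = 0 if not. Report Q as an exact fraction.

NRCS table: meadow, continuous grass, soil group A → CN(II) = 30
CN(III) from CN(II)=30: (23·30)/(10 + 0.13·30) = 6900/139 ≈ 49.640
S = 1000/(6900/139) − 10 = 700/69 in ≈ 10.145 in
Ia = 0.2S: 0.2·10.145 = 2.029 in (exactly 140/69)
Excess rainfall: 4.120 − 2.029 = 2.091 in; P > Ia so Q > 0
Runoff Q = (P−Ia)²/(P−Ia+S) = (2.091)²/(2.091+10.145) = 13010449/36409575 ≈ 0.357 in

Q = 13010449/36409575 in ≈ 0.357 in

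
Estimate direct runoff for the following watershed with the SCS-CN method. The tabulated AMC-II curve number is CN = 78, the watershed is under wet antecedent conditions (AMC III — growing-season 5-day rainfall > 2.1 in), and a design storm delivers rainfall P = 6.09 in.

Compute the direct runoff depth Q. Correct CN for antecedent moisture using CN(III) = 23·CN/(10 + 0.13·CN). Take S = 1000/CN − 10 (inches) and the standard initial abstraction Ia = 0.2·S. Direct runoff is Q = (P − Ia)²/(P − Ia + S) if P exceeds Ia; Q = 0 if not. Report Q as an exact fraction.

Q = 274862178529/56894288100 in ≈ 4.831 in

Adjust CN=78 to AMC III: 23·78/(10 + 0.13·78) → 1794 ÷ (1007/50) = 89700/1007 ≈ 89.076
S = 1000/(89700/1007) − 10 = 1100/897 in ≈ 1.226 in
Initial abstraction Ia = S/5 = (1100/897)/5 = 220/897 ≈ 0.245 in
Since P=6.090 > Ia=0.245: effective rainfall P−Ia = 524273/89700 in
Runoff Q = (P−Ia)²/(P−Ia+S) = (5.845)²/(5.845+1.226) = 274862178529/56894288100 ≈ 4.831 in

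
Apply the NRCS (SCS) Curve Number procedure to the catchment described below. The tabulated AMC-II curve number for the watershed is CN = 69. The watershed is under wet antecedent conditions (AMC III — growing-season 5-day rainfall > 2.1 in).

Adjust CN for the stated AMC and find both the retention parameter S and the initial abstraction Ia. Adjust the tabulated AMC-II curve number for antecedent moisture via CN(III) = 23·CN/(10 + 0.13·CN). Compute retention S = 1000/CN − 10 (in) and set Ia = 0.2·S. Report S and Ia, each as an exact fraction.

Adjust CN=69 to AMC III: 23·69/(10 + 0.13·69) → 1587 ÷ (1897/100) = 158700/1897 ≈ 83.658
Retention S: 1000/CN − 10 with CN=83.658 → S = 3100/1587 ≈ 1.953 in
Ia = 0.2·(3100/1587) = 620/1587 in ≈ 0.391 in

S = 3100/1587 in ≈ 1.953 in; Ia = 620/1587 in ≈ 0.391 in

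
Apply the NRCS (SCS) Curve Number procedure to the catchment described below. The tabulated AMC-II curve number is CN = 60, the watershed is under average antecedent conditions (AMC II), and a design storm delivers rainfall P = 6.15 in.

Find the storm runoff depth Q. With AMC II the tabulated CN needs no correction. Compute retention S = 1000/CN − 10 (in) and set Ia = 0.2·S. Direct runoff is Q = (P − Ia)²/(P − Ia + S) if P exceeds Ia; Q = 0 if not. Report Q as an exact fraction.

Average conditions: CN = 60 (no AMC adjustment).
S = 1000/60 − 10 = 20/3 in ≈ 6.667 in
Initial abstraction Ia = S/5 = (20/3)/5 = 4/3 ≈ 1.333 in
P − Ia = 6.150 − 1.333 = 289/60 ≈ 4.817 in (> 0, runoff occurs)
Q = (289/60)²/((289/60) + 20/3) = (83521/3600)/(689/60) = 83521/41340 in ≈ 2.020 in

Q = 83521/41340 in ≈ 2.020 in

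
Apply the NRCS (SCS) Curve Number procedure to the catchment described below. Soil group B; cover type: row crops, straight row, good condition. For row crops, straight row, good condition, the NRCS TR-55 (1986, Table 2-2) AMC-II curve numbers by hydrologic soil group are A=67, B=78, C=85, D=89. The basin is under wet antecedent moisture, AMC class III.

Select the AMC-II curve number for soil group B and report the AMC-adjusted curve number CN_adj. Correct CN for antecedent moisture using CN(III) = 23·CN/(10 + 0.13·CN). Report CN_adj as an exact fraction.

NRCS table: row crops, straight row, good condition, soil group B → CN(II) = 78
Wet (AMC III): CN(III) = 23·78/(10 + 0.13·78) = 1794/(1007/50) = 89700/1007 ≈ 89.076

CN_adj = 89700/1007 ≈ 89.076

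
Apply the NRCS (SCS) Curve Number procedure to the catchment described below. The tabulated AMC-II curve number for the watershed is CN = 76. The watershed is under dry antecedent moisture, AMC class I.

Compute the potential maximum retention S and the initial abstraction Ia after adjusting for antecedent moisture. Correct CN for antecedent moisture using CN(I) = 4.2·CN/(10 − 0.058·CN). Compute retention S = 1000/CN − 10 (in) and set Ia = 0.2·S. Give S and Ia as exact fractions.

S = 1000/133 in ≈ 7.519 in; Ia = 200/133 in ≈ 1.504 in

Adjust CN=76 to AMC I: 4.2·76/(10 − 0.058·76) → (1596/5) ÷ (699/125) = 13300/233 ≈ 57.082
Retention S: 1000/CN − 10 with CN=57.082 → S = 1000/133 ≈ 7.519 in
Ia = 0.2S: 0.2·7.519 = 1.504 in (exactly 200/133)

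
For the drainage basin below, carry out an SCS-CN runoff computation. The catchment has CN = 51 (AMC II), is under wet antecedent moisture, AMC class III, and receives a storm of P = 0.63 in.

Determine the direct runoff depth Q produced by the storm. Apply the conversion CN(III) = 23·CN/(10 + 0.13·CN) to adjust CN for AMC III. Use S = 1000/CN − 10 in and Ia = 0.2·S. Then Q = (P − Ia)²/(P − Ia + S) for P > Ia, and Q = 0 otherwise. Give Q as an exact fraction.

Q = 0 in ≈ 0.000 in

CN(III) from CN(II)=51: (23·51)/(10 + 0.13·51) = 117300/1663 ≈ 70.535
S = 1000/(117300/1663) − 10 = 4900/1173 in ≈ 4.177 in
Ia = 0.2S: 0.2·4.177 = 0.835 in (exactly 980/1173)
P = 0.630 ≤ Ia = 0.835 in: entire storm abstracted, Q = 0.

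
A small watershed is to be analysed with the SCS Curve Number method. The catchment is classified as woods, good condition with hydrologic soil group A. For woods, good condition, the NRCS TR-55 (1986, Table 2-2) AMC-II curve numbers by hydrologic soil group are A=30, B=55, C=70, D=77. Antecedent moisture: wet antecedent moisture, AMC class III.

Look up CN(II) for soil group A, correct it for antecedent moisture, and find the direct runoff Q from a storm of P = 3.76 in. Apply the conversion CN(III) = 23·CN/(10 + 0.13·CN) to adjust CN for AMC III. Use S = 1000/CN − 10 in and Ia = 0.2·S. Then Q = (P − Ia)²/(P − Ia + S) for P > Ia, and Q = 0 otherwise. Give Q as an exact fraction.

NRCS table: woods, good condition, soil group A → CN(II) = 30
Adjust CN=30 to AMC III: 23·30/(10 + 0.13·30) → 690 ÷ (139/10) = 6900/139 ≈ 49.640
S = 1000/(6900/139) − 10 = 700/69 in ≈ 10.145 in
Initial abstraction Ia = S/5 = (700/69)/5 = 140/69 ≈ 2.029 in
Since P=3.760 > Ia=2.029: effective rainfall P−Ia = 2986/1725 in
Q = (2986/1725)²/((2986/1725) + 700/69) = (8916196/2975625)/(20486/1725) = 4458098/17669175 in ≈ 0.252 in

Q = 4458098/17669175 in ≈ 0.252 in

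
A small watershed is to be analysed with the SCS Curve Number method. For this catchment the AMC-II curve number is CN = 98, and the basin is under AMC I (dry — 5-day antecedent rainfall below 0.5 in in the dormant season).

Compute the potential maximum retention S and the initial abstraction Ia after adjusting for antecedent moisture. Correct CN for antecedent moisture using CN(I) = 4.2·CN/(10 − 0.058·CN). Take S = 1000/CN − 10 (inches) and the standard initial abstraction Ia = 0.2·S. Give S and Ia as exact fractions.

Adjust CN=98 to AMC I: 4.2·98/(10 − 0.058·98) → (2058/5) ÷ (1079/250) = 102900/1079 ≈ 95.366
Retention S: 1000/CN − 10 with CN=95.366 → S = 500/1029 ≈ 0.486 in
Ia = 0.2S: 0.2·0.486 = 0.097 in (exactly 100/1029)

S = 500/1029 in ≈ 0.486 in; Ia = 100/1029 in ≈ 0.097 in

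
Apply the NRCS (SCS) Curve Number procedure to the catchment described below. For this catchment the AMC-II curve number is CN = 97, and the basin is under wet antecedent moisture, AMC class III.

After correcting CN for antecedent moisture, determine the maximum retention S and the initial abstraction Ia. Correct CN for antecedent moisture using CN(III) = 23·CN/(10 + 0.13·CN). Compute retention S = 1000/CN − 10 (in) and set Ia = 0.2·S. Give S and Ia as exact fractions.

S = 300/2231 in ≈ 0.134 in; Ia = 60/2231 in ≈ 0.027 in

Adjust CN=97 to AMC III: 23·97/(10 + 0.13·97) → 2231 ÷ (2261/100) = 223100/2261 ≈ 98.673
Max retention: S = 1000/(223100/2261) − 10 = 300/2231 in (≈ 0.134 in)
Ia = 0.2S: 0.2·0.134 = 0.027 in (exactly 60/2231)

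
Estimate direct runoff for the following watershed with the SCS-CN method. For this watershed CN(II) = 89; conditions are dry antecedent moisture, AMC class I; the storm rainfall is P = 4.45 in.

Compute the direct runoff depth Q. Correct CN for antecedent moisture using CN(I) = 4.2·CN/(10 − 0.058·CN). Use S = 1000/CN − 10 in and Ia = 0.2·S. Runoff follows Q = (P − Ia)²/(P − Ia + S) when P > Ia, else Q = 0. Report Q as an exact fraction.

CN(I) from CN(II)=89: (4.2·89)/(10 − 0.058·89) = 186900/2419 ≈ 77.263
Max retention: S = 1000/(186900/2419) − 10 = 5500/1869 in (≈ 2.943 in)
Ia = 0.2·(5500/1869) = 1100/1869 in ≈ 0.589 in
P − Ia = 4.450 − 0.589 = 144341/37380 ≈ 3.861 in (> 0, runoff occurs)
Q: (144341/37380)² ÷ (254341/37380) = 20834324281/9507266580 in (≈ 2.191 in)

Q = 20834324281/9507266580 in ≈ 2.191 in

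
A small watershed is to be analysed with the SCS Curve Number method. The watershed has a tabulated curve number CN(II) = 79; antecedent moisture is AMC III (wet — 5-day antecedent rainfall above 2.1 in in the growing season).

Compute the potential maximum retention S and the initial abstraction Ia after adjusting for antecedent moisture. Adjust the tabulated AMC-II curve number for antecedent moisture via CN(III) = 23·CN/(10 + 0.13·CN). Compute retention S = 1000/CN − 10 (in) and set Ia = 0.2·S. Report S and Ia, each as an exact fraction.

S = 2100/1817 in ≈ 1.156 in; Ia = 420/1817 in ≈ 0.231 in

CN(III) from CN(II)=79: (23·79)/(10 + 0.13·79) = 181700/2027 ≈ 89.640
Retention S: 1000/CN − 10 with CN=89.640 → S = 2100/1817 ≈ 1.156 in
Ia = 0.2·(2100/1817) = 420/1817 in ≈ 0.231 in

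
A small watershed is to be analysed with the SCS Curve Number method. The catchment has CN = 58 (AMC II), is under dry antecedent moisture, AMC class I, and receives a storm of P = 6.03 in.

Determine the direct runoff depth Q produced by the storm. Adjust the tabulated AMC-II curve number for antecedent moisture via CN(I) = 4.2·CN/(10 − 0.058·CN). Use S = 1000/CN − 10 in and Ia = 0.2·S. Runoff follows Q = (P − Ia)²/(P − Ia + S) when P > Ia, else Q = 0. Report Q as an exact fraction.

Q = 56055169/166712300 in ≈ 0.336 in

Dry (AMC I): CN(I) = 4.2·58/(10 − 0.058·58) = (1218/5)/(1659/250) = 2900/79 ≈ 36.709
Retention S: 1000/CN − 10 with CN=36.709 → S = 500/29 ≈ 17.241 in
Initial abstraction Ia = S/5 = (500/29)/5 = 100/29 ≈ 3.448 in
Since P=6.030 > Ia=3.448: effective rainfall P−Ia = 7487/2900 in
Q: (7487/2900)² ÷ (57487/2900) = 56055169/166712300 in (≈ 0.336 in)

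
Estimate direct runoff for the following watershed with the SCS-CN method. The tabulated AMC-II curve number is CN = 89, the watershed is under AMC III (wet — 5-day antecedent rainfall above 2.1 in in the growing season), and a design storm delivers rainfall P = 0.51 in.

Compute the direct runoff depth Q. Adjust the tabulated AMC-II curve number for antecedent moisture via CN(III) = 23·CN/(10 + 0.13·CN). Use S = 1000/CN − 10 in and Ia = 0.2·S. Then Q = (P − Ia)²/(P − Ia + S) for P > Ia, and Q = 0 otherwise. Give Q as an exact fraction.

Wet (AMC III): CN(III) = 23·89/(10 + 0.13·89) = 2047/(2157/100) = 204700/2157 ≈ 94.900
S = 1000/(204700/2157) − 10 = 1100/2047 in ≈ 0.537 in
Initial abstraction Ia = S/5 = (1100/2047)/5 = 220/2047 ≈ 0.107 in
P − Ia = 0.510 − 0.107 = 82397/204700 ≈ 0.403 in (> 0, runoff occurs)
Q = (82397/204700)²/((82397/204700) + 1100/2047) = (6789265609/41902090000)/(192397/204700) = 6789265609/39383665900 in ≈ 0.172 in

Q = 6789265609/39383665900 in ≈ 0.172 in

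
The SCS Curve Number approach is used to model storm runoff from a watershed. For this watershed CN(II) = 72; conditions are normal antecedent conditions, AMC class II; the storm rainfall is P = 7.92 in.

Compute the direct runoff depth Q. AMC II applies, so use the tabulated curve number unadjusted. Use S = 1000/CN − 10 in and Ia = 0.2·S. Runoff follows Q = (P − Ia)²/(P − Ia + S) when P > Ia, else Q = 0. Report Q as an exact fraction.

CN(II) = 72; AMC II needs no correction.
Retention S: 1000/CN − 10 with CN=72.000 → S = 35/9 ≈ 3.889 in
Initial abstraction Ia = S/5 = (35/9)/5 = 7/9 ≈ 0.778 in
Since P=7.920 > Ia=0.778: effective rainfall P−Ia = 1607/225 in
Runoff Q = (P−Ia)²/(P−Ia+S) = (7.142)²/(7.142+3.889) = 2582449/558450 ≈ 4.624 in

Q = 2582449/558450 in ≈ 4.624 in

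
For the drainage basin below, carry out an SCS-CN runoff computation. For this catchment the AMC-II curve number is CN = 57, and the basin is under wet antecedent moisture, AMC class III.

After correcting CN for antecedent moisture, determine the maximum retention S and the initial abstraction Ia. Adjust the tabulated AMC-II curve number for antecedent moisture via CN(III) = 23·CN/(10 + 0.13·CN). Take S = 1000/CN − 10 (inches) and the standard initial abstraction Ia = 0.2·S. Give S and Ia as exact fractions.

Wet (AMC III): CN(III) = 23·57/(10 + 0.13·57) = 1311/(1741/100) = 131100/1741 ≈ 75.302
Retention S: 1000/CN − 10 with CN=75.302 → S = 4300/1311 ≈ 3.280 in
Ia = 0.2S: 0.2·3.280 = 0.656 in (exactly 860/1311)

S = 4300/1311 in ≈ 3.280 in; Ia = 860/1311 in ≈ 0.656 in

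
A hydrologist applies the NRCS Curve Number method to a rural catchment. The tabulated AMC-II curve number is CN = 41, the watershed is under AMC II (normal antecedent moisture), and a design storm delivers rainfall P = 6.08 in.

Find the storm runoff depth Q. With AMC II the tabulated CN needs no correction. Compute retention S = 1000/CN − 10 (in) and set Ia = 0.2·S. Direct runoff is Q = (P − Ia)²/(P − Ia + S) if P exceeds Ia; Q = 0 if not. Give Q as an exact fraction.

CN(II) = 41; AMC II needs no correction.
S = 1000/41 − 10 = 590/41 in ≈ 14.390 in
Ia = 0.2S: 0.2·14.390 = 2.878 in (exactly 118/41)
P − Ia = 6.080 − 2.878 = 3282/1025 ≈ 3.202 in (> 0, runoff occurs)
Runoff Q = (P−Ia)²/(P−Ia+S) = (3.202)²/(3.202+14.390) = 2692881/4620700 ≈ 0.583 in

Q = 2692881/4620700 in ≈ 0.583 in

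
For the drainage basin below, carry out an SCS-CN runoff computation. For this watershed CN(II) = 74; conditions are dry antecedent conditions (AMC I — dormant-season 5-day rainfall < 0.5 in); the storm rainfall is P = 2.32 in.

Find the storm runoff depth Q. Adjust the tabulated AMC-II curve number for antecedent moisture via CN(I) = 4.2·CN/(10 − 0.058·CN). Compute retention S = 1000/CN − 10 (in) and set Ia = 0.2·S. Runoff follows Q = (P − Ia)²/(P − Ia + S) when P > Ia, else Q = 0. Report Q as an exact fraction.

Q = 78952178/1700328525 in ≈ 0.046 in

Adjust CN=74 to AMC I: 4.2·74/(10 − 0.058·74) → (1554/5) ÷ (1427/250) = 77700/1427 ≈ 54.450
S = 1000/(77700/1427) − 10 = 6500/777 in ≈ 8.366 in
Ia = 0.2·(6500/777) = 1300/777 in ≈ 1.673 in
Since P=2.320 > Ia=1.673: effective rainfall P−Ia = 12566/19425 in
Q: (12566/19425)² ÷ (175066/19425) = 78952178/1700328525 in (≈ 0.046 in)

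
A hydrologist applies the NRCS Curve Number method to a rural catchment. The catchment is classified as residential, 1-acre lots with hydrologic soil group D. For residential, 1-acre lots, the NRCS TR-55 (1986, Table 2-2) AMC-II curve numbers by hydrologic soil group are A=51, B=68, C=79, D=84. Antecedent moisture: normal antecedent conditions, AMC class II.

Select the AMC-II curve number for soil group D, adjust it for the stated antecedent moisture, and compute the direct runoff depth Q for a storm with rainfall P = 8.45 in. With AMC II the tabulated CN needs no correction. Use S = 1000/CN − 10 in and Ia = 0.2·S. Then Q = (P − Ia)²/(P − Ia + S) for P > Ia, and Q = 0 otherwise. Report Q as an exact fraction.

Q = 11485321/1759380 in ≈ 6.528 in

NRCS table: residential, 1-acre lots, soil group D → CN(II) = 84
AMC II — tabulated CN = 84 applies directly.
Max retention: S = 1000/84 − 10 = 40/21 in (≈ 1.905 in)
Ia = 0.2S: 0.2·1.905 = 0.381 in (exactly 8/21)
P − Ia = 8.450 − 0.381 = 3389/420 ≈ 8.069 in (> 0, runoff occurs)
Q: (3389/420)² ÷ (4189/420) = 11485321/1759380 in (≈ 6.528 in)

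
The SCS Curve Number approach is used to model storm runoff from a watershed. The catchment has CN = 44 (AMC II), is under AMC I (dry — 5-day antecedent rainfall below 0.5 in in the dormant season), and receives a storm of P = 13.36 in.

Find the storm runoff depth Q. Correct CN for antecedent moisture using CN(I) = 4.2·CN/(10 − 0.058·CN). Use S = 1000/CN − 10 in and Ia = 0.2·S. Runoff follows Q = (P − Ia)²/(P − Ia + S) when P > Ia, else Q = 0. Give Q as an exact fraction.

Q = 18132242/12796575 in ≈ 1.417 in

Dry (AMC I): CN(I) = 4.2·44/(10 − 0.058·44) = (924/5)/(931/125) = 3300/133 ≈ 24.812
Max retention: S = 1000/(3300/133) − 10 = 1000/33 in (≈ 30.303 in)
Ia = 0.2S: 0.2·30.303 = 6.061 in (exactly 200/33)
P − Ia = 13.360 − 6.061 = 6022/825 ≈ 7.299 in (> 0, runoff occurs)
Runoff Q = (P−Ia)²/(P−Ia+S) = (7.299)²/(7.299+30.303) = 18132242/12796575 ≈ 1.417 in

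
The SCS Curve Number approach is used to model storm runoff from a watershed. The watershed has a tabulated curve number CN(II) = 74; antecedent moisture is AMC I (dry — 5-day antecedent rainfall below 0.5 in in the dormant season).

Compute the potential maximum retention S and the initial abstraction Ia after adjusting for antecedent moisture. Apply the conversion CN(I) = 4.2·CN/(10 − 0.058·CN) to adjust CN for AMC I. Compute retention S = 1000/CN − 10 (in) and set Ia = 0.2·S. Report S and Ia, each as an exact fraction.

S = 6500/777 in ≈ 8.366 in; Ia = 1300/777 in ≈ 1.673 in

Dry (AMC I): CN(I) = 4.2·74/(10 − 0.058·74) = (1554/5)/(1427/250) = 77700/1427 ≈ 54.450
Max retention: S = 1000/(77700/1427) − 10 = 6500/777 in (≈ 8.366 in)
Initial abstraction Ia = S/5 = (6500/777)/5 = 1300/777 ≈ 1.673 in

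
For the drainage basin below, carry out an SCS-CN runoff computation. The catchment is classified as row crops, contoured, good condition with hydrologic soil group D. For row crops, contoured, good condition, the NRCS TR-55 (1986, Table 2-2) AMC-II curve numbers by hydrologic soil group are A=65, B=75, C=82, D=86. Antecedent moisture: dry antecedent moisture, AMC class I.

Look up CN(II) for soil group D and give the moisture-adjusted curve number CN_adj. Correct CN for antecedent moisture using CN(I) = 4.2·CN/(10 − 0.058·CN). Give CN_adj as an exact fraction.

CN_adj = 12900/179 ≈ 72.067

NRCS table: row crops, contoured, good condition, soil group D → CN(II) = 86
Dry (AMC I): CN(I) = 4.2·86/(10 − 0.058·86) = (1806/5)/(1253/250) = 12900/179 ≈ 72.067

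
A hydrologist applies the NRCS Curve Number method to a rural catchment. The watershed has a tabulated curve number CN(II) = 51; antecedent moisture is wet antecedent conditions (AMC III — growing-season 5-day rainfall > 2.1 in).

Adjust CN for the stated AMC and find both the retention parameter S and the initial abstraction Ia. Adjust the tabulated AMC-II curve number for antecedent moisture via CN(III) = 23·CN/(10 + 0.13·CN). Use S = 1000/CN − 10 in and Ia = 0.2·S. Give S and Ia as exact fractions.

S = 4900/1173 in ≈ 4.177 in; Ia = 980/1173 in ≈ 0.835 in

Adjust CN=51 to AMC III: 23·51/(10 + 0.13·51) → 1173 ÷ (1663/100) = 117300/1663 ≈ 70.535
Max retention: S = 1000/(117300/1663) − 10 = 4900/1173 in (≈ 4.177 in)
Ia = 0.2·(4900/1173) = 980/1173 in ≈ 0.835 in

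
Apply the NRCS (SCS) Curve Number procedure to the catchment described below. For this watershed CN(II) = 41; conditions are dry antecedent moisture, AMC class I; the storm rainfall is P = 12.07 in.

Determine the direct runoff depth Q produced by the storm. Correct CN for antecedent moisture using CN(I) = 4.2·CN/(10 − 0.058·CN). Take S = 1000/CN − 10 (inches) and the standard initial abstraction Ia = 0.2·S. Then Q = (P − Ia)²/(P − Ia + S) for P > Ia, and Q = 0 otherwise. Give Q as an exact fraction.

Adjust CN=41 to AMC I: 4.2·41/(10 − 0.058·41) → (861/5) ÷ (3811/500) = 86100/3811 ≈ 22.592
Max retention: S = 1000/(86100/3811) − 10 = 29500/861 in (≈ 34.262 in)
Initial abstraction Ia = S/5 = (29500/861)/5 = 5900/861 ≈ 6.852 in
P − Ia = 12.070 − 6.852 = 449227/86100 ≈ 5.218 in (> 0, runoff occurs)
Q = (449227/86100)²/((449227/86100) + 29500/861) = (201804897529/7413210000)/(3399227/86100) = 201804897529/292673444700 in ≈ 0.690 in

Q = 201804897529/292673444700 in ≈ 0.690 in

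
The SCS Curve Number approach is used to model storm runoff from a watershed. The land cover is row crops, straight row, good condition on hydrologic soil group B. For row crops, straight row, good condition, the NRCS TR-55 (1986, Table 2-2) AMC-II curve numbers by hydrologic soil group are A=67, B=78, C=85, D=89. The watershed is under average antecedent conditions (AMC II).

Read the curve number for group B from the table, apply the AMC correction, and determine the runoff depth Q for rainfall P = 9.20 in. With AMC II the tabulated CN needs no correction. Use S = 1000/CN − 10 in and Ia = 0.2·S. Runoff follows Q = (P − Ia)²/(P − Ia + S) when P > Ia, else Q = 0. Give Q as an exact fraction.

NRCS table: row crops, straight row, good condition, soil group B → CN(II) = 78
Average conditions: CN = 78 (no AMC adjustment).
S = 1000/78 − 10 = 110/39 in ≈ 2.821 in
Initial abstraction Ia = S/5 = (110/39)/5 = 22/39 ≈ 0.564 in
Excess rainfall: 9.200 − 0.564 = 8.636 in; P > Ia so Q > 0
Q: (1684/195)² ÷ (2234/195) = 1417928/217815 in (≈ 6.510 in)

Q = 1417928/217815 in ≈ 6.510 in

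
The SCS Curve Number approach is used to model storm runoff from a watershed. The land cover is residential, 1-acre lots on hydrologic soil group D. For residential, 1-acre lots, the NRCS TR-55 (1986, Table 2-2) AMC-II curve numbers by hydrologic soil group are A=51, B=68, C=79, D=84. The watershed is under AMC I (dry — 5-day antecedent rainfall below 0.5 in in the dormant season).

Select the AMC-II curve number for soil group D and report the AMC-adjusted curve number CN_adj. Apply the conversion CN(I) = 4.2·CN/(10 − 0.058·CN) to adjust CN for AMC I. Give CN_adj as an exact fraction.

NRCS table: residential, 1-acre lots, soil group D → CN(II) = 84
CN(I) from CN(II)=84: (4.2·84)/(10 − 0.058·84) = 44100/641 ≈ 68.799

CN_adj = 44100/641 ≈ 68.799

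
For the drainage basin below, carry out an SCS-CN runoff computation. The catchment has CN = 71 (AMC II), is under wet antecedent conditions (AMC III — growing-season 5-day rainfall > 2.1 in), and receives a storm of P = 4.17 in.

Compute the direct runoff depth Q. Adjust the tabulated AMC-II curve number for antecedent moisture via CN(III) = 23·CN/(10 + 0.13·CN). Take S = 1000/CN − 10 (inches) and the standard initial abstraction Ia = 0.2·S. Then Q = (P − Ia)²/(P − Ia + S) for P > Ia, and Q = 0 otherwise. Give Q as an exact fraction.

CN(III) from CN(II)=71: (23·71)/(10 + 0.13·71) = 163300/1923 ≈ 84.919
Retention S: 1000/CN − 10 with CN=84.919 → S = 2900/1633 ≈ 1.776 in
Ia = 0.2S: 0.2·1.776 = 0.355 in (exactly 580/1633)
Excess rainfall: 4.170 − 0.355 = 3.815 in; P > Ia so Q > 0
Runoff Q = (P−Ia)²/(P−Ia+S) = (3.815)²/(3.815+1.776) = 388080407521/149086531300 ≈ 2.603 in

Q = 388080407521/149086531300 in ≈ 2.603 in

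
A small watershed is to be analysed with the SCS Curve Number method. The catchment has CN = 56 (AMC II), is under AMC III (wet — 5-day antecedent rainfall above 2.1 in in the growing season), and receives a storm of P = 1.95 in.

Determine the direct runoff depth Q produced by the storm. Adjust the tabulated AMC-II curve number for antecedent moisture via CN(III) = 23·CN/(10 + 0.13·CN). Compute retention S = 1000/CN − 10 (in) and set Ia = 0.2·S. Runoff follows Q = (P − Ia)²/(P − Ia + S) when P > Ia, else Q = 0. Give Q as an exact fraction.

CN(III) from CN(II)=56: (23·56)/(10 + 0.13·56) = 4025/54 ≈ 74.537
Retention S: 1000/CN − 10 with CN=74.537 → S = 550/161 ≈ 3.416 in
Initial abstraction Ia = S/5 = (550/161)/5 = 110/161 ≈ 0.683 in
Since P=1.950 > Ia=0.683: effective rainfall P−Ia = 4079/3220 in
Q = (4079/3220)²/((4079/3220) + 550/161) = (16638241/10368400)/(15079/3220) = 16638241/48554380 in ≈ 0.343 in

Q = 16638241/48554380 in ≈ 0.343 in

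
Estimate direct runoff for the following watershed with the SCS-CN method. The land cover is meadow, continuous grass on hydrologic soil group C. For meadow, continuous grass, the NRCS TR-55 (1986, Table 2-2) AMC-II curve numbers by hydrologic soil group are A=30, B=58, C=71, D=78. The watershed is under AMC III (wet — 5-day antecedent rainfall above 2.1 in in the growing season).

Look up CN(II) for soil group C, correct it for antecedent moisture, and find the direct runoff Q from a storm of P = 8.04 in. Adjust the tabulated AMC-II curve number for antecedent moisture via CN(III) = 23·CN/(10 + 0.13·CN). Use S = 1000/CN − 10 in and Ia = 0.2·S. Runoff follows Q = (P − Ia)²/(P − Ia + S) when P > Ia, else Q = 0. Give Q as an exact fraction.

Q = 98428395289/15767962225 in ≈ 6.242 in

NRCS table: meadow, continuous grass, soil group C → CN(II) = 71
CN(III) from CN(II)=71: (23·71)/(10 + 0.13·71) = 163300/1923 ≈ 84.919
S = 1000/(163300/1923) − 10 = 2900/1633 in ≈ 1.776 in
Ia = 0.2·(2900/1633) = 580/1633 in ≈ 0.355 in
Excess rainfall: 8.040 − 0.355 = 7.685 in; P > Ia so Q > 0
Q = (313733/40825)²/((313733/40825) + 2900/1633) = (98428395289/1666680625)/(386233/40825) = 98428395289/15767962225 in ≈ 6.242 in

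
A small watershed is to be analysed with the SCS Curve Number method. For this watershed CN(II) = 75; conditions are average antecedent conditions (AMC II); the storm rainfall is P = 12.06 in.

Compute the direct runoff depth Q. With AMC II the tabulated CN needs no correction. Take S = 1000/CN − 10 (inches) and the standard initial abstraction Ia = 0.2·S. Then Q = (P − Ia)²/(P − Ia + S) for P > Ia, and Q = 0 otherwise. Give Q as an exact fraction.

CN(II) = 75; AMC II needs no correction.
Retention S: 1000/CN − 10 with CN=75.000 → S = 10/3 ≈ 3.333 in
Ia = 0.2·(10/3) = 2/3 in ≈ 0.667 in
Excess rainfall: 12.060 − 0.667 = 11.393 in; P > Ia so Q > 0
Q: (1709/150)² ÷ (2209/150) = 2920681/331350 in (≈ 8.814 in)

Q = 2920681/331350 in ≈ 8.814 in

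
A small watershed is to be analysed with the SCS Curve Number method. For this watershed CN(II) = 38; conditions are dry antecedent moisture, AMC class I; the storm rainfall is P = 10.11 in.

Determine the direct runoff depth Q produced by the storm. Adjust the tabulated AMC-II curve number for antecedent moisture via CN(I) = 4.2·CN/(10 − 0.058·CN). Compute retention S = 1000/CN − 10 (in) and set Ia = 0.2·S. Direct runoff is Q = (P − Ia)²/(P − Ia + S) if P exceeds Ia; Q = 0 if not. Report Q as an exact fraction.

Q = 8721505321/65571221100 in ≈ 0.133 in

Adjust CN=38 to AMC I: 4.2·38/(10 − 0.058·38) → (798/5) ÷ (1949/250) = 39900/1949 ≈ 20.472
Retention S: 1000/CN − 10 with CN=20.472 → S = 15500/399 ≈ 38.847 in
Ia = 0.2·(15500/399) = 3100/399 in ≈ 7.769 in
P − Ia = 10.110 − 7.769 = 93389/39900 ≈ 2.341 in (> 0, runoff occurs)
Q: (93389/39900)² ÷ (1643389/39900) = 8721505321/65571221100 in (≈ 0.133 in)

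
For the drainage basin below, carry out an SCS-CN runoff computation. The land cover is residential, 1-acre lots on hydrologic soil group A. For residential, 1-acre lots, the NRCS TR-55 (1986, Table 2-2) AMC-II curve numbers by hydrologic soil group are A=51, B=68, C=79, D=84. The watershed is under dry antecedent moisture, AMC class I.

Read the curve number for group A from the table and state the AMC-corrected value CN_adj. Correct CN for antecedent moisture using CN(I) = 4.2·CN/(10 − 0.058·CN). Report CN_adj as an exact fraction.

NRCS table: residential, 1-acre lots, soil group A → CN(II) = 51
CN(I) from CN(II)=51: (4.2·51)/(10 − 0.058·51) = 15300/503 ≈ 30.417

CN_adj = 15300/503 ≈ 30.417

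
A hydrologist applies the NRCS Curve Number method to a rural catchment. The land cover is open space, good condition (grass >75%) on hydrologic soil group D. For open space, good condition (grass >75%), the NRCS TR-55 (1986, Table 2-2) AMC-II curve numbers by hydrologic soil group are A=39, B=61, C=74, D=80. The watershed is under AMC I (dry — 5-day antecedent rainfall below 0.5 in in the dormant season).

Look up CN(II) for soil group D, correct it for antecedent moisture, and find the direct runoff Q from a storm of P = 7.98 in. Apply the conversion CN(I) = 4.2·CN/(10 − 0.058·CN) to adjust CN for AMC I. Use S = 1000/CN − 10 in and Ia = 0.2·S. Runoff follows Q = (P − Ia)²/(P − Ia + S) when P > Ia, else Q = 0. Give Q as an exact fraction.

NRCS table: open space, good condition (grass >75%), soil group D → CN(II) = 80
Adjust CN=80 to AMC I: 4.2·80/(10 − 0.058·80) → 336 ÷ (134/25) = 4200/67 ≈ 62.687
Max retention: S = 1000/(4200/67) − 10 = 125/21 in (≈ 5.952 in)
Initial abstraction Ia = S/5 = (125/21)/5 = 25/21 ≈ 1.190 in
P − Ia = 7.980 − 1.190 = 7129/1050 ≈ 6.790 in (> 0, runoff occurs)
Q: (7129/1050)² ÷ (13379/1050) = 50822641/14047950 in (≈ 3.618 in)

Q = 50822641/14047950 in ≈ 3.618 in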